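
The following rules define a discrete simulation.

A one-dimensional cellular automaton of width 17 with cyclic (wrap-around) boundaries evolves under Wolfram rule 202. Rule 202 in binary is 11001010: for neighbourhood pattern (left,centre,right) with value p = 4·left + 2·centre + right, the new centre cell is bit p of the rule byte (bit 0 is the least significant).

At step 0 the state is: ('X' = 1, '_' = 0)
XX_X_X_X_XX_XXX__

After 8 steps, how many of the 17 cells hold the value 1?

14

t=0: XX_X_X_X_XX_XXX__
t=1: XX_______XX_XXX_X
t=2: XX______XXX_XXX_X
t=3: XX_____XXXX_XXX_X
t=4: XX____XXXXX_XXX_X
t=5: XX___XXXXXX_XXX_X
t=6: XX__XXXXXXX_XXX_X
t=7: XX_XXXXXXXX_XXX_X
t=8: XX_XXXXXXXX_XXX_X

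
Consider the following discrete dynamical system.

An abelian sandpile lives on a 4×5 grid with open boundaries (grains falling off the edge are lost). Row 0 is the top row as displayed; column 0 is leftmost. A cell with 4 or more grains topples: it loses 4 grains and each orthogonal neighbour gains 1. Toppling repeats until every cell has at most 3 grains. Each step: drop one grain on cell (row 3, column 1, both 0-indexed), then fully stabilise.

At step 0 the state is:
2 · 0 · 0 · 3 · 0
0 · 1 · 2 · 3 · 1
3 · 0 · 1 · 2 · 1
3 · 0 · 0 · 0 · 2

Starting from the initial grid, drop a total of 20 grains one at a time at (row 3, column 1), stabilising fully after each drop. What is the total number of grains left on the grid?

k=0  2 · 0 · 0 · 3 · 0
0 · 1 · 2 · 3 · 1
3 · 0 · 1 · 2 · 1
3 · 0 · 0 · 0 · 2
k=1  2 · 0 · 0 · 3 · 0
0 · 1 · 2 · 3 · 1
3 · 0 · 1 · 2 · 1
3 · 1 · 0 · 0 · 2
k=2  2 · 0 · 0 · 3 · 0
0 · 1 · 2 · 3 · 1
3 · 0 · 1 · 2 · 1
3 · 2 · 0 · 0 · 2
k=3  2 · 0 · 0 · 3 · 0
0 · 1 · 2 · 3 · 1
3 · 0 · 1 · 2 · 1
3 · 3 · 0 · 0 · 2
k=4  2 · 0 · 0 · 3 · 0
1 · 1 · 2 · 3 · 1
0 · 2 · 1 · 2 · 1
1 · 1 · 1 · 0 · 2
k=5  2 · 0 · 0 · 3 · 0
1 · 1 · 2 · 3 · 1
0 · 2 · 1 · 2 · 1
1 · 2 · 1 · 0 · 2
k=6  2 · 0 · 0 · 3 · 0
1 · 1 · 2 · 3 · 1
0 · 2 · 1 · 2 · 1
1 · 3 · 1 · 0 · 2
k=7  2 · 0 · 0 · 3 · 0
1 · 1 · 2 · 3 · 1
0 · 3 · 1 · 2 · 1
2 · 0 · 2 · 0 · 2
k=8  2 · 0 · 0 · 3 · 0
1 · 1 · 2 · 3 · 1
0 · 3 · 1 · 2 · 1
2 · 1 · 2 · 0 · 2
k=9  2 · 0 · 0 · 3 · 0
1 · 1 · 2 · 3 · 1
0 · 3 · 1 · 2 · 1
2 · 2 · 2 · 0 · 2
k=10  2 · 0 · 0 · 3 · 0
1 · 1 · 2 · 3 · 1
0 · 3 · 1 · 2 · 1
2 · 3 · 2 · 0 · 2
k=11  2 · 0 · 0 · 3 · 0
1 · 2 · 2 · 3 · 1
1 · 0 · 2 · 2 · 1
3 · 1 · 3 · 0 · 2
k=12  2 · 0 · 0 · 3 · 0
1 · 2 · 2 · 3 · 1
1 · 0 · 2 · 2 · 1
3 · 2 · 3 · 0 · 2
k=13  2 · 0 · 0 · 3 · 0
1 · 2 · 2 · 3 · 1
1 · 0 · 2 · 2 · 1
3 · 3 · 3 · 0 · 2
k=14  2 · 0 · 0 · 3 · 0
1 · 2 · 2 · 3 · 1
2 · 1 · 3 · 2 · 1
0 · 2 · 0 · 1 · 2
k=15  2 · 0 · 0 · 3 · 0
1 · 2 · 2 · 3 · 1
2 · 1 · 3 · 2 · 1
0 · 3 · 0 · 1 · 2
k=16  2 · 0 · 0 · 3 · 0
1 · 2 · 2 · 3 · 1
2 · 2 · 3 · 2 · 1
1 · 0 · 1 · 1 · 2
k=17  2 · 0 · 0 · 3 · 0
1 · 2 · 2 · 3 · 1
2 · 2 · 3 · 2 · 1
1 · 1 · 1 · 1 · 2
k=18  2 · 0 · 0 · 3 · 0
1 · 2 · 2 · 3 · 1
2 · 2 · 3 · 2 · 1
1 · 2 · 1 · 1 · 2
k=19  2 · 0 · 0 · 3 · 0
1 · 2 · 2 · 3 · 1
2 · 2 · 3 · 2 · 1
1 · 3 · 1 · 1 · 2
k=20  2 · 0 · 0 · 3 · 0
1 · 2 · 2 · 3 · 1
2 · 3 · 3 · 2 · 1
2 · 0 · 2 · 1 · 2

32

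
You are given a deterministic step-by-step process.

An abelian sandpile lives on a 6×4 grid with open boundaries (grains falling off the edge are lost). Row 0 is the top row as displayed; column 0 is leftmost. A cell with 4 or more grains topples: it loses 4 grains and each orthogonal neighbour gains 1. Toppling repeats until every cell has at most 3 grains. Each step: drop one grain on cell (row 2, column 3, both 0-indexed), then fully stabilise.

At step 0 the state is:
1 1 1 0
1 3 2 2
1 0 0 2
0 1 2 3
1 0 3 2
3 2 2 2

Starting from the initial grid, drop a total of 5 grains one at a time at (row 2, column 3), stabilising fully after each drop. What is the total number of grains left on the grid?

36

[0] 1 1 1 0
1 3 2 2
1 0 0 2
0 1 2 3
1 0 3 2
3 2 2 2
[1] 1 1 1 0
1 3 2 2
1 0 0 3
0 1 2 3
1 0 3 2
3 2 2 2
[2] 1 1 1 0
1 3 2 3
1 0 1 1
0 1 3 0
1 0 3 3
3 2 2 2
[3] 1 1 1 0
1 3 2 3
1 0 1 2
0 1 3 0
1 0 3 3
3 2 2 2
[4] 1 1 1 0
1 3 2 3
1 0 1 3
0 1 3 0
1 0 3 3
3 2 2 2
[5] 1 1 1 1
1 3 3 0
1 0 2 1
0 1 3 1
1 0 3 3
3 2 2 2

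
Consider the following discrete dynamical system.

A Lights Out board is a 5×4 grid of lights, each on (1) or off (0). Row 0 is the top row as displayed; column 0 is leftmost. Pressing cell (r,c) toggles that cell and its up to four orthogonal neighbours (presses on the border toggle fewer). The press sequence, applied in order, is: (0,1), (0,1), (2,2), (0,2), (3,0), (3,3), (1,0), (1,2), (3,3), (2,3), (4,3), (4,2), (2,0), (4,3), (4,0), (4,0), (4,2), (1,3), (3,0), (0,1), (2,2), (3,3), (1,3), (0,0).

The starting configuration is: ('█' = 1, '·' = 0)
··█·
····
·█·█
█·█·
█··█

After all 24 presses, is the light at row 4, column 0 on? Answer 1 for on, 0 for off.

t=0: ··█·
····
·█·█
█·█·
█··█
t=1: ██··
·█··
·█·█
█·█·
█··█
t=2: ··█·
····
·█·█
█·█·
█··█
t=3: ··█·
··█·
··█·
█···
█··█
t=4: ·█·█
····
··█·
█···
█··█
t=5: ·█·█
····
█·█·
·█··
···█
t=6: ·█·█
····
█·██
·███
····
t=7: ██·█
██··
··██
·███
····
t=8: ████
█·██
···█
·███
····
t=9: ████
█·██
····
·█··
···█
t=10: ████
█·█·
··██
·█·█
···█
t=11: ████
█·█·
··██
·█··
··█·
t=12: ████
█·█·
··██
·██·
·█·█
t=13: ████
··█·
████
███·
·█·█
t=14: ████
··█·
████
████
·██·
t=15: ████
··█·
████
·███
█·█·
t=16: ████
··█·
████
████
·██·
t=17: ████
··█·
████
██·█
···█
t=18: ███·
···█
███·
██·█
···█
t=19: ███·
···█
·██·
···█
█··█
t=20: ····
·█·█
·██·
···█
█··█
t=21: ····
·███
···█
··██
█··█
t=22: ····
·███
····
····
█···
t=23: ···█
·█··
···█
····
█···
t=24: ██·█
██··
···█
····
█···

1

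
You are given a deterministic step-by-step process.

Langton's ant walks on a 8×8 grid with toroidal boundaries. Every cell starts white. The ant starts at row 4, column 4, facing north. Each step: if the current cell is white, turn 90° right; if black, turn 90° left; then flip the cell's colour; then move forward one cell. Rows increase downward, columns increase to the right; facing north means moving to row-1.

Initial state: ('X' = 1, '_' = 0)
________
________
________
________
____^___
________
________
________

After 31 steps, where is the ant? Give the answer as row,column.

5,2

t=0: ________
________
________
________
____^___
________
________
________
t=1: ________
________
________
________
____X>__
________
________
________
t=2: ________
________
________
________
____XX__
_____v__
________
________
t=3: ________
________
________
________
____XX__
____<X__
________
________
t=4: ________
________
________
________
____^X__
____XX__
________
________
t=5: ________
________
________
________
___<_X__
____XX__
________
________
t=6: ________
________
________
___^____
___X_X__
____XX__
________
________
t=7: ________
________
________
___X>___
___X_X__
____XX__
________
________
t=8: ________
________
________
___XX___
___XvX__
____XX__
________
________
t=9: ________
________
________
___XX___
___<XX__
____XX__
________
________
t=10: ________
________
________
___XX___
____XX__
___vXX__
________
________
t=11: ________
________
________
___XX___
____XX__
__<XXX__
________
________
t=12: ________
________
________
___XX___
__^_XX__
__XXXX__
________
________
t=13: ________
________
________
___XX___
__X>XX__
__XXXX__
________
________
t=14: ________
________
________
___XX___
__XXXX__
__XvXX__
________
________
t=15: ________
________
________
___XX___
__XXXX__
__X_>X__
________
________
t=16: ________
________
________
___XX___
__XX^X__
__X__X__
________
________
t=17: ________
________
________
___XX___
__X<_X__
__X__X__
________
________
t=18: ________
________
________
___XX___
__X__X__
__Xv_X__
________
________
t=19: ________
________
________
___XX___
__X__X__
__<X_X__
________
________
t=20: ________
________
________
___XX___
__X__X__
___X_X__
__v_____
________
t=21: ________
________
________
___XX___
__X__X__
___X_X__
_<X_____
________
t=22: ________
________
________
___XX___
__X__X__
_^_X_X__
_XX_____
________
t=23: ________
________
________
___XX___
__X__X__
_X>X_X__
_XX_____
________
t=24: ________
________
________
___XX___
__X__X__
_XXX_X__
_Xv_____
________
t=25: ________
________
________
___XX___
__X__X__
_XXX_X__
_X_>____
________
t=26: ________
________
________
___XX___
__X__X__
_XXX_X__
_X_X____
___v____
t=27: ________
________
________
___XX___
__X__X__
_XXX_X__
_X_X____
__<X____
t=28: ________
________
________
___XX___
__X__X__
_XXX_X__
_X^X____
__XX____
t=29: ________
________
________
___XX___
__X__X__
_XXX_X__
_XX>____
__XX____
t=30: ________
________
________
___XX___
__X__X__
_XX^_X__
_XX_____
__XX____
t=31: ________
________
________
___XX___
__X__X__
_X<__X__
_XX_____
__XX____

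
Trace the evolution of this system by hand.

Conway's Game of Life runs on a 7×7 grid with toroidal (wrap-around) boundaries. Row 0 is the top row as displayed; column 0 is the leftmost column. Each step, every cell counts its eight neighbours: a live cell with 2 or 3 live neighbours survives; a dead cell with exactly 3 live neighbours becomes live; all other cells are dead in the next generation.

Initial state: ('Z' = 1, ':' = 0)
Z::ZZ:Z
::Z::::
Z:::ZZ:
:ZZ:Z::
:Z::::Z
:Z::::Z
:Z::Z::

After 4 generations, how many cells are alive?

[0] Z::ZZ:Z
::Z::::
Z:::ZZ:
:ZZ:Z::
:Z::::Z
:Z::::Z
:Z::Z::
[1] ZZZZZZ:
ZZ:::::
::Z:ZZ:
:ZZZZ:Z
:Z:::Z:
:ZZ::Z:
:ZZZZ:Z
[2] :::::Z:
Z::::::
::::ZZZ
ZZ::::Z
:::::ZZ
:::::ZZ
::::::Z
[3] ::::::Z
::::Z::
:Z:::Z:
::::Z::
:::::::
Z::::::
::::::Z
[4] :::::Z:
:::::Z:
::::ZZ:
:::::::
:::::::
:::::::
Z:::::Z

6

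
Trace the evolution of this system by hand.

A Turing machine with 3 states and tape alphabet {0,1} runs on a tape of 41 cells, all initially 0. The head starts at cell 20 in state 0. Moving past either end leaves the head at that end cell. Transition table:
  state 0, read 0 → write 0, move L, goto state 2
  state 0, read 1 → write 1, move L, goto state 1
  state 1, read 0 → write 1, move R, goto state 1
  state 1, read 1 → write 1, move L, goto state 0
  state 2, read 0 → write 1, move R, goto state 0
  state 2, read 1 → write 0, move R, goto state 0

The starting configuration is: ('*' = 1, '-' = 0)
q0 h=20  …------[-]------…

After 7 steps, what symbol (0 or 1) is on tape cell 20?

0) q0 h=20  …------[-]------…
1) q2 h=19  …------[-]------…
2) q0 h=20  …-----*[-]------…
3) q2 h=19  …------[*]------…
4) q0 h=20  …------[-]------…
5) q2 h=19  …------[-]------…
6) q0 h=20  …-----*[-]------…
7) q2 h=19  …------[*]------…

0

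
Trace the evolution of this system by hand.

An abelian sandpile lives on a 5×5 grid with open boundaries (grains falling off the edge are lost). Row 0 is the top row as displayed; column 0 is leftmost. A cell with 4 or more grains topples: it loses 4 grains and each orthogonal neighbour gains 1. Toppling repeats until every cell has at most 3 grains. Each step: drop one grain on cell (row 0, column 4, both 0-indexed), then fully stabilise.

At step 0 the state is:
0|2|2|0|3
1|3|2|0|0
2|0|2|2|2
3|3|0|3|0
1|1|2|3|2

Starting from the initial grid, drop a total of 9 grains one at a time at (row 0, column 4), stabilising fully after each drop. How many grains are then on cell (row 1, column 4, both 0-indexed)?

3

step 0: 0|2|2|0|3
1|3|2|0|0
2|0|2|2|2
3|3|0|3|0
1|1|2|3|2
step 1: 0|2|2|1|0
1|3|2|0|1
2|0|2|2|2
3|3|0|3|0
1|1|2|3|2
step 2: 0|2|2|1|1
1|3|2|0|1
2|0|2|2|2
3|3|0|3|0
1|1|2|3|2
step 3: 0|2|2|1|2
1|3|2|0|1
2|0|2|2|2
3|3|0|3|0
1|1|2|3|2
step 4: 0|2|2|1|3
1|3|2|0|1
2|0|2|2|2
3|3|0|3|0
1|1|2|3|2
step 5: 0|2|2|2|0
1|3|2|0|2
2|0|2|2|2
3|3|0|3|0
1|1|2|3|2
step 6: 0|2|2|2|1
1|3|2|0|2
2|0|2|2|2
3|3|0|3|0
1|1|2|3|2
step 7: 0|2|2|2|2
1|3|2|0|2
2|0|2|2|2
3|3|0|3|0
1|1|2|3|2
step 8: 0|2|2|2|3
1|3|2|0|2
2|0|2|2|2
3|3|0|3|0
1|1|2|3|2
step 9: 0|2|2|3|0
1|3|2|0|3
2|0|2|2|2
3|3|0|3|0
1|1|2|3|2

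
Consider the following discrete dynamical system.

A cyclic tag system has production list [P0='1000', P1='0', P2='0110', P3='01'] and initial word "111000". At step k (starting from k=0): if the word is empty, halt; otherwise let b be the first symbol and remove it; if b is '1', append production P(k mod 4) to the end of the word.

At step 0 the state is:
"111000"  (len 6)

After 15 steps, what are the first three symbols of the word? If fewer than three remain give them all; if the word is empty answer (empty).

t=0: "111000"  (len 6)
t=1: "110001000"  (len 9)
t=2: "100010000"  (len 9)
t=3: "000100000110"  (len 12)
t=4: "00100000110"  (len 11)
t=5: "0100000110"  (len 10)
t=6: "100000110"  (len 9)
t=7: "000001100110"  (len 12)
t=8: "00001100110"  (len 11)
t=9: "0001100110"  (len 10)
t=10: "001100110"  (len 9)
t=11: "01100110"  (len 8)
t=12: "1100110"  (len 7)
t=13: "1001101000"  (len 10)
t=14: "0011010000"  (len 10)
t=15: "011010000"  (len 9)

011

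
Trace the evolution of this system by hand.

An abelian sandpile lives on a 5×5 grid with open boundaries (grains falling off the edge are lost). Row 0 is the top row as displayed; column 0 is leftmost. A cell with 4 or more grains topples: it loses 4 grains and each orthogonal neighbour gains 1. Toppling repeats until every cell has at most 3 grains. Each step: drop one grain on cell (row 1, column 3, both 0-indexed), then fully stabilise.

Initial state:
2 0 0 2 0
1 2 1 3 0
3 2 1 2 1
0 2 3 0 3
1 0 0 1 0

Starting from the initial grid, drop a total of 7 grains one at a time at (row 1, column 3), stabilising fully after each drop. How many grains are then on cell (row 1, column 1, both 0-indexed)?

gen 0: 2 0 0 2 0
1 2 1 3 0
3 2 1 2 1
0 2 3 0 3
1 0 0 1 0
gen 1: 2 0 0 3 0
1 2 2 0 1
3 2 1 3 1
0 2 3 0 3
1 0 0 1 0
gen 2: 2 0 0 3 0
1 2 2 1 1
3 2 1 3 1
0 2 3 0 3
1 0 0 1 0
gen 3: 2 0 0 3 0
1 2 2 2 1
3 2 1 3 1
0 2 3 0 3
1 0 0 1 0
gen 4: 2 0 0 3 0
1 2 2 3 1
3 2 1 3 1
0 2 3 0 3
1 0 0 1 0
gen 5: 2 0 1 0 1
1 2 3 2 2
3 2 2 0 2
0 2 3 1 3
1 0 0 1 0
gen 6: 2 0 1 0 1
1 2 3 3 2
3 2 2 0 2
0 2 3 1 3
1 0 0 1 0
gen 7: 2 0 2 1 1
1 3 0 1 3
3 2 3 1 2
0 2 3 1 3
1 0 0 1 0

3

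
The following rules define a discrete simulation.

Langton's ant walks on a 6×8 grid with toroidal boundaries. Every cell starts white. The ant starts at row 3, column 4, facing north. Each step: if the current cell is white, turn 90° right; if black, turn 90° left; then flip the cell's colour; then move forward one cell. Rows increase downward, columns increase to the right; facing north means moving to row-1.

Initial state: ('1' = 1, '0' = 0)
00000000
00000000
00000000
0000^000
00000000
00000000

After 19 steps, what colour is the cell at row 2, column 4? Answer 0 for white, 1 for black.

t=0: 00000000
00000000
00000000
0000^000
00000000
00000000
t=1: 00000000
00000000
00000000
00001>00
00000000
00000000
t=2: 00000000
00000000
00000000
00001100
00000v00
00000000
t=3: 00000000
00000000
00000000
00001100
0000<100
00000000
t=4: 00000000
00000000
00000000
0000^100
00001100
00000000
t=5: 00000000
00000000
00000000
000<0100
00001100
00000000
t=6: 00000000
00000000
000^0000
00010100
00001100
00000000
t=7: 00000000
00000000
0001>000
00010100
00001100
00000000
t=8: 00000000
00000000
00011000
0001v100
00001100
00000000
t=9: 00000000
00000000
00011000
000<1100
00001100
00000000
t=10: 00000000
00000000
00011000
00001100
000v1100
00000000
t=11: 00000000
00000000
00011000
00001100
00<11100
00000000
t=12: 00000000
00000000
00011000
00^01100
00111100
00000000
t=13: 00000000
00000000
00011000
001>1100
00111100
00000000
t=14: 00000000
00000000
00011000
00111100
001v1100
00000000
t=15: 00000000
00000000
00011000
00111100
0010>100
00000000
t=16: 00000000
00000000
00011000
0011^100
00100100
00000000
t=17: 00000000
00000000
00011000
001<0100
00100100
00000000
t=18: 00000000
00000000
00011000
00100100
001v0100
00000000
t=19: 00000000
00000000
00011000
00100100
00<10100
00000000

1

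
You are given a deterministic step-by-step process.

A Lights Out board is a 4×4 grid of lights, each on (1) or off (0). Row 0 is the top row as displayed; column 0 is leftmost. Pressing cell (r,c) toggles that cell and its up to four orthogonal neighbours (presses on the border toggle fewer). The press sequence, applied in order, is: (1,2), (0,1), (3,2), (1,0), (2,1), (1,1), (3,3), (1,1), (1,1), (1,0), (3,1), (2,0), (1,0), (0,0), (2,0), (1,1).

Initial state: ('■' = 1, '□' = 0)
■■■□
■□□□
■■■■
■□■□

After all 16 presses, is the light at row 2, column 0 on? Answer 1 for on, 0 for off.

1

[0] ■■■□
■□□□
■■■■
■□■□
[1] ■■□□
■■■■
■■□■
■□■□
[2] □□■□
■□■■
■■□■
■□■□
[3] □□■□
■□■■
■■■■
■■□■
[4] ■□■□
□■■■
□■■■
■■□■
[5] ■□■□
□□■■
■□□■
■□□■
[6] ■■■□
■■□■
■■□■
■□□■
[7] ■■■□
■■□■
■■□□
■□■□
[8] ■□■□
□□■■
■□□□
■□■□
[9] ■■■□
■■□■
■■□□
■□■□
[10] □■■□
□□□■
□■□□
■□■□
[11] □■■□
□□□■
□□□□
□■□□
[12] □■■□
■□□■
■■□□
■■□□
[13] ■■■□
□■□■
□■□□
■■□□
[14] □□■□
■■□■
□■□□
■■□□
[15] □□■□
□■□■
■□□□
□■□□
[16] □■■□
■□■■
■■□□
□■□□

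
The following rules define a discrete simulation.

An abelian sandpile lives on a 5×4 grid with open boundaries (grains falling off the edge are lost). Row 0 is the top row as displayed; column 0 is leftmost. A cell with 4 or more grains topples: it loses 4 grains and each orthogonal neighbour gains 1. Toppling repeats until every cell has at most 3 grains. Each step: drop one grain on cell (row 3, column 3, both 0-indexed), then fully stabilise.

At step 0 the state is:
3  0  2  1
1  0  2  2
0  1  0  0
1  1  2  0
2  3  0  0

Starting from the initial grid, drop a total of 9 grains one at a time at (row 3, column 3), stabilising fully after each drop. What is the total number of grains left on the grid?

t=0: 3  0  2  1
1  0  2  2
0  1  0  0
1  1  2  0
2  3  0  0
t=1: 3  0  2  1
1  0  2  2
0  1  0  0
1  1  2  1
2  3  0  0
t=2: 3  0  2  1
1  0  2  2
0  1  0  0
1  1  2  2
2  3  0  0
t=3: 3  0  2  1
1  0  2  2
0  1  0  0
1  1  2  3
2  3  0  0
t=4: 3  0  2  1
1  0  2  2
0  1  0  1
1  1  3  0
2  3  0  1
t=5: 3  0  2  1
1  0  2  2
0  1  0  1
1  1  3  1
2  3  0  1
t=6: 3  0  2  1
1  0  2  2
0  1  0  1
1  1  3  2
2  3  0  1
t=7: 3  0  2  1
1  0  2  2
0  1  0  1
1  1  3  3
2  3  0  1
t=8: 3  0  2  1
1  0  2  2
0  1  1  2
1  2  0  1
2  3  1  2
t=9: 3  0  2  1
1  0  2  2
0  1  1  2
1  2  0  2
2  3  1  2

28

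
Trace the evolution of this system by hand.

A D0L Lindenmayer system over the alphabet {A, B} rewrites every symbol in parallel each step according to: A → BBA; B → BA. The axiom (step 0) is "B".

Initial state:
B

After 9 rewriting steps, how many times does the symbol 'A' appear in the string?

[0] B
[1] BA
[2] BABBA
[3] BABBABABABBA
[4] BABBABABABBABABBABABBABABABBA
[5] BABBABABABBABABBABABBABABABBABABBABABABBABABBABABABBABABBABABBABABABBA
[6] BABBABABABBABABBABABBABABABBABABBABABABBABABBABABABBABABBA…BABBABABBABABABBABABBABABABBABABBABABABBABABBABABBABABABBA  (len 169)
[7] BABBABABABBABABBABABBABABABBABABBABABABBABABBABABABBABABBA…BABBABABBABABABBABABBABABABBABABBABABABBABABBABABBABABABBA  (len 408)
[8] BABBABABABBABABBABABBABABABBABABBABABABBABABBABABABBABABBA…BABBABABBABABABBABABBABABABBABABBABABABBABABBABABBABABABBA  (len 985)
[9] BABBABABABBABABBABABBABABABBABABBABABABBABABBABABABBABABBA…BABBABABBABABABBABABBABABABBABABBABABABBABABBABABBABABABBA  (len 2378)

985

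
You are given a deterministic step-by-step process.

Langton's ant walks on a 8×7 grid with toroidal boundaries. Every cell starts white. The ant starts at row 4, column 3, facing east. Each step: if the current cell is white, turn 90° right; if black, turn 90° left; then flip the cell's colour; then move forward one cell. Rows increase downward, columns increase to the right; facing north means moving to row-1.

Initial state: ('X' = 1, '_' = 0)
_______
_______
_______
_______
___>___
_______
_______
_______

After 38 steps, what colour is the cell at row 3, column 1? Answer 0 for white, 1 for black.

1

t=0: _______
_______
_______
_______
___>___
_______
_______
_______
t=1: _______
_______
_______
_______
___X___
___v___
_______
_______
t=2: _______
_______
_______
_______
___X___
__<X___
_______
_______
t=3: _______
_______
_______
_______
__^X___
__XX___
_______
_______
t=4: _______
_______
_______
_______
__X>___
__XX___
_______
_______
t=5: _______
_______
_______
___^___
__X____
__XX___
_______
_______
t=6: _______
_______
_______
___X>__
__X____
__XX___
_______
_______
t=7: _______
_______
_______
___XX__
__X_v__
__XX___
_______
_______
t=8: _______
_______
_______
___XX__
__X<X__
__XX___
_______
_______
t=9: _______
_______
_______
___^X__
__XXX__
__XX___
_______
_______
t=10: _______
_______
_______
__<_X__
__XXX__
__XX___
_______
_______
t=11: _______
_______
__^____
__X_X__
__XXX__
__XX___
_______
_______
t=12: _______
_______
__X>___
__X_X__
__XXX__
__XX___
_______
_______
t=13: _______
_______
__XX___
__XvX__
__XXX__
__XX___
_______
_______
t=14: _______
_______
__XX___
__<XX__
__XXX__
__XX___
_______
_______
t=15: _______
_______
__XX___
___XX__
__vXX__
__XX___
_______
_______
t=16: _______
_______
__XX___
___XX__
___>X__
__XX___
_______
_______
t=17: _______
_______
__XX___
___^X__
____X__
__XX___
_______
_______
t=18: _______
_______
__XX___
__<_X__
____X__
__XX___
_______
_______
t=19: _______
_______
__^X___
__X_X__
____X__
__XX___
_______
_______
t=20: _______
_______
_<_X___
__X_X__
____X__
__XX___
_______
_______
t=21: _______
_^_____
_X_X___
__X_X__
____X__
__XX___
_______
_______
t=22: _______
_X>____
_X_X___
__X_X__
____X__
__XX___
_______
_______
t=23: _______
_XX____
_XvX___
__X_X__
____X__
__XX___
_______
_______
t=24: _______
_XX____
_<XX___
__X_X__
____X__
__XX___
_______
_______
t=25: _______
_XX____
__XX___
_vX_X__
____X__
__XX___
_______
_______
t=26: _______
_XX____
__XX___
<XX_X__
____X__
__XX___
_______
_______
t=27: _______
_XX____
^_XX___
XXX_X__
____X__
__XX___
_______
_______
t=28: _______
_XX____
X>XX___
XXX_X__
____X__
__XX___
_______
_______
t=29: _______
_XX____
XXXX___
XvX_X__
____X__
__XX___
_______
_______
t=30: _______
_XX____
XXXX___
X_>_X__
____X__
__XX___
_______
_______
t=31: _______
_XX____
XX^X___
X___X__
____X__
__XX___
_______
_______
t=32: _______
_XX____
X<_X___
X___X__
____X__
__XX___
_______
_______
t=33: _______
_XX____
X__X___
Xv__X__
____X__
__XX___
_______
_______
t=34: _______
_XX____
X__X___
<X__X__
____X__
__XX___
_______
_______
t=35: _______
_XX____
X__X___
_X__X__
v___X__
__XX___
_______
_______
t=36: _______
_XX____
X__X___
_X__X__
X___X_<
__XX___
_______
_______
t=37: _______
_XX____
X__X___
_X__X_^
X___X_X
__XX___
_______
_______
t=38: _______
_XX____
X__X___
>X__X_X
X___X_X
__XX___
_______
_______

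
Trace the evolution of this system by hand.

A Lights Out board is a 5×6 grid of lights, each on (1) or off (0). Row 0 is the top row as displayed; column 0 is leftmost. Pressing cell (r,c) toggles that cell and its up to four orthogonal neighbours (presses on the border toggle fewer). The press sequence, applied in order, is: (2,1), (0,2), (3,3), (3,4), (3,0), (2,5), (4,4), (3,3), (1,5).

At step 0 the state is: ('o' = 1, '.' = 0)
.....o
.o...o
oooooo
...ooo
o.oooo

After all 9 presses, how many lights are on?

15

t=0: .....o
.o...o
oooooo
...ooo
o.oooo
t=1: .....o
.....o
...ooo
.o.ooo
o.oooo
t=2: .ooo.o
..o..o
...ooo
.o.ooo
o.oooo
t=3: .ooo.o
..o..o
....oo
.oo..o
o.o.oo
t=4: .ooo.o
..o..o
.....o
.oooo.
o.o..o
t=5: .ooo.o
..o..o
o....o
o.ooo.
..o..o
t=6: .ooo.o
..o...
o...o.
o.oooo
..o..o
t=7: .ooo.o
..o...
o...o.
o.oo.o
..ooo.
t=8: .ooo.o
..o...
o..oo.
o...oo
..o.o.
t=9: .ooo..
..o.oo
o..ooo
o...oo
..o.o.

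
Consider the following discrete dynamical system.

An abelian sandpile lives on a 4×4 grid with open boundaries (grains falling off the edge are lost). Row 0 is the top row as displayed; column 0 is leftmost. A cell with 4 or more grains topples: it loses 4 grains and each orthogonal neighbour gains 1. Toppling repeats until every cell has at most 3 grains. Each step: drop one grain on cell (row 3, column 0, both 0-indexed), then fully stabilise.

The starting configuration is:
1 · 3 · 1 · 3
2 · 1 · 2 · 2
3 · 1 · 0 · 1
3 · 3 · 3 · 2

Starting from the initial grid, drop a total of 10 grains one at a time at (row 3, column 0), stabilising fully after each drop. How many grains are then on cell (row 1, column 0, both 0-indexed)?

3

gen 0: 1 · 3 · 1 · 3
2 · 1 · 2 · 2
3 · 1 · 0 · 1
3 · 3 · 3 · 2
gen 1: 1 · 3 · 1 · 3
3 · 1 · 2 · 2
0 · 3 · 1 · 1
2 · 1 · 0 · 3
gen 2: 1 · 3 · 1 · 3
3 · 1 · 2 · 2
0 · 3 · 1 · 1
3 · 1 · 0 · 3
gen 3: 1 · 3 · 1 · 3
3 · 1 · 2 · 2
1 · 3 · 1 · 1
0 · 2 · 0 · 3
gen 4: 1 · 3 · 1 · 3
3 · 1 · 2 · 2
1 · 3 · 1 · 1
1 · 2 · 0 · 3
gen 5: 1 · 3 · 1 · 3
3 · 1 · 2 · 2
1 · 3 · 1 · 1
2 · 2 · 0 · 3
gen 6: 1 · 3 · 1 · 3
3 · 1 · 2 · 2
1 · 3 · 1 · 1
3 · 2 · 0 · 3
gen 7: 1 · 3 · 1 · 3
3 · 1 · 2 · 2
2 · 3 · 1 · 1
0 · 3 · 0 · 3
gen 8: 1 · 3 · 1 · 3
3 · 1 · 2 · 2
2 · 3 · 1 · 1
1 · 3 · 0 · 3
gen 9: 1 · 3 · 1 · 3
3 · 1 · 2 · 2
2 · 3 · 1 · 1
2 · 3 · 0 · 3
gen 10: 1 · 3 · 1 · 3
3 · 1 · 2 · 2
2 · 3 · 1 · 1
3 · 3 · 0 · 3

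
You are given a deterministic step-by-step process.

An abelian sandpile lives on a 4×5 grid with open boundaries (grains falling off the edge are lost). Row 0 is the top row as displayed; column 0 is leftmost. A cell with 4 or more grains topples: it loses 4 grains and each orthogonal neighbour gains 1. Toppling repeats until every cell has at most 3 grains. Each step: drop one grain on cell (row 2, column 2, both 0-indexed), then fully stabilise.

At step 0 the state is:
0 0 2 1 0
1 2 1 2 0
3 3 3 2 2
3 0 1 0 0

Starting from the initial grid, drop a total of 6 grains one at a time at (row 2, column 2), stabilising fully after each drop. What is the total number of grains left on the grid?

step 0: 0 0 2 1 0
1 2 1 2 0
3 3 3 2 2
3 0 1 0 0
step 1: 0 0 2 1 0
2 3 2 2 0
1 1 1 3 2
0 2 2 0 0
step 2: 0 0 2 1 0
2 3 2 2 0
1 1 2 3 2
0 2 2 0 0
step 3: 0 0 2 1 0
2 3 2 2 0
1 1 3 3 2
0 2 2 0 0
step 4: 0 0 2 1 0
2 3 3 3 0
1 2 1 0 3
0 2 3 1 0
step 5: 0 0 2 1 0
2 3 3 3 0
1 2 2 0 3
0 2 3 1 0
step 6: 0 0 2 1 0
2 3 3 3 0
1 2 3 0 3
0 2 3 1 0

29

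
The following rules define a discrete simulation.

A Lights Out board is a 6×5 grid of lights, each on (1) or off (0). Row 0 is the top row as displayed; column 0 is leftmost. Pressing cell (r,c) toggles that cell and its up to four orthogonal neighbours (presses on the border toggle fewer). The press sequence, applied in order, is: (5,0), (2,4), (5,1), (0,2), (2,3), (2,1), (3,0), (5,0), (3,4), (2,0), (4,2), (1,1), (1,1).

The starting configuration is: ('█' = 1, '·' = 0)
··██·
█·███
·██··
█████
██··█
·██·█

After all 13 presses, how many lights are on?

16

step 0: ··██·
█·███
·██··
█████
██··█
·██·█
step 1: ··██·
█·███
·██··
█████
·█··█
█·█·█
step 2: ··██·
█·██·
·████
████·
·█··█
█·█·█
step 3: ··██·
█·██·
·████
████·
····█
·█··█
step 4: ·█···
█··█·
·████
████·
····█
·█··█
step 5: ·█···
█····
·█···
███··
····█
·█··█
step 6: ·█···
██···
█·█··
█·█··
····█
·█··█
step 7: ·█···
██···
··█··
·██··
█···█
·█··█
step 8: ·█···
██···
··█··
·██··
····█
█···█
step 9: ·█···
██···
··█·█
·████
·····
█···█
step 10: ·█···
·█···
███·█
█████
·····
█···█
step 11: ·█···
·█···
███·█
██·██
·███·
█·█·█
step 12: ·····
█·█··
█·█·█
██·██
·███·
█·█·█
step 13: ·█···
·█···
███·█
██·██
·███·
█·█·█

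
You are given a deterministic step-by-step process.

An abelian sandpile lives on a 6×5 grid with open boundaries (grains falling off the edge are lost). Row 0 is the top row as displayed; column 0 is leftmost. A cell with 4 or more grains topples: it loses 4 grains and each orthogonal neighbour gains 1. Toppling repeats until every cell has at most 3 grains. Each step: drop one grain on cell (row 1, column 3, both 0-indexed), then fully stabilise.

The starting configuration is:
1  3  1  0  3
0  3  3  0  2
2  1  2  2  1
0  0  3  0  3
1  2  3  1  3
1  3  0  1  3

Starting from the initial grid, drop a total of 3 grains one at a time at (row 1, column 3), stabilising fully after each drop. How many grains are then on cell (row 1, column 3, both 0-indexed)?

step 0: 1  3  1  0  3
0  3  3  0  2
2  1  2  2  1
0  0  3  0  3
1  2  3  1  3
1  3  0  1  3
step 1: 1  3  1  0  3
0  3  3  1  2
2  1  2  2  1
0  0  3  0  3
1  2  3  1  3
1  3  0  1  3
step 2: 1  3  1  0  3
0  3  3  2  2
2  1  2  2  1
0  0  3  0  3
1  2  3  1  3
1  3  0  1  3
step 3: 1  3  1  0  3
0  3  3  3  2
2  1  2  2  1
0  0  3  0  3
1  2  3  1  3
1  3  0  1  3

3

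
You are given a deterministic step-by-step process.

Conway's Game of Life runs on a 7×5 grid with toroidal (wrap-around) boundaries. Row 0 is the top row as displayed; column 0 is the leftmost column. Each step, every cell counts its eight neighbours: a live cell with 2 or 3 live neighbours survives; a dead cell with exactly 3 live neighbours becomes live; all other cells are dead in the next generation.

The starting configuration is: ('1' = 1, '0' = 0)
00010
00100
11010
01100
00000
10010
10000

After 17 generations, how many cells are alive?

0) 00010
00100
11010
01100
00000
10010
10000
1) 00000
01111
10010
11100
01100
00001
00000
2) 00110
11111
00000
10011
00110
00000
00000
3) 10000
11001
00000
00111
00110
00000
00000
4) 11001
11001
01100
00101
00101
00000
00000
5) 01001
00011
00101
10100
00000
00000
10000
6) 00011
00101
11101
01010
00000
00000
10000
7) 10011
00100
00001
01011
00000
00000
00001
8) 10011
10000
10101
10011
00000
00000
10011
9) 01010
00000
00000
11010
00001
00001
10010
10) 00101
00000
00000
10001
00011
10011
10110
11) 01101
00000
00000
10011
00000
11000
10100
12) 11110
00000
00001
00001
01000
11000
00111
13) 11000
11111
00000
10000
01000
11011
00000
14) 00010
00111
00110
00000
01100
11101
00100
15) 00001
00001
00101
01010
00110
10000
10101
16) 00001
10001
10101
01001
01111
10100
11011
17) 01000
01000
00000
00000
00001
00000
01110

6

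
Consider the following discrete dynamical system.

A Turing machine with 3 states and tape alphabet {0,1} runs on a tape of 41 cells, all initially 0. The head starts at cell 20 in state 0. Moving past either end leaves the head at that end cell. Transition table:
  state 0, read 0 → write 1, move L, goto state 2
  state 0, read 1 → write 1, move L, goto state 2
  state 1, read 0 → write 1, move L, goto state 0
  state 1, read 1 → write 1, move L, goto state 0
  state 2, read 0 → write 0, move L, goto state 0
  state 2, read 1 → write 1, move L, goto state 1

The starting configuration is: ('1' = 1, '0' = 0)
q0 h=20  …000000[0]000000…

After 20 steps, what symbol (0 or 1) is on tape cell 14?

0) q0 h=20  …000000[0]000000…
1) q2 h=19  …000000[0]100000…
2) q0 h=18  …000000[0]010000…
3) q2 h=17  …000000[0]101000…
4) q0 h=16  …000000[0]010100…
5) q2 h=15  …000000[0]101010…
6) q0 h=14  …000000[0]010101…
7) q2 h=13  …000000[0]101010…
8) q0 h=12  …000000[0]010101…
9) q2 h=11  …000000[0]101010…
10) q0 h=10  …000000[0]010101…
11) q2 h= 9  …000000[0]101010…
12) q0 h= 8  …000000[0]010101…
13) q2 h= 7  …000000[0]101010…
14) q0 h= 6  |000000[0]010101…
15) q2 h= 5  |00000[0]101010…
16) q0 h= 4  |0000[0]010101…
17) q2 h= 3  |000[0]101010…
18) q0 h= 2  |00[0]010101…
19) q2 h= 1  |0[0]101010…
20) q0 h= 0  |[0]010101…

1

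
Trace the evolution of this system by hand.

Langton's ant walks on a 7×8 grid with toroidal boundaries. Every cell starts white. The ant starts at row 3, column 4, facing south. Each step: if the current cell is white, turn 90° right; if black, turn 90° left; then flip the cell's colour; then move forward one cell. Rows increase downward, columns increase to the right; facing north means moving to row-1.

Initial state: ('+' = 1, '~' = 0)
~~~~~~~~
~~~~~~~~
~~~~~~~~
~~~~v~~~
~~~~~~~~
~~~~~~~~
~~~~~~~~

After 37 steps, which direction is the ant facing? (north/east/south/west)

k=0  ~~~~~~~~
~~~~~~~~
~~~~~~~~
~~~~v~~~
~~~~~~~~
~~~~~~~~
~~~~~~~~
k=1  ~~~~~~~~
~~~~~~~~
~~~~~~~~
~~~<+~~~
~~~~~~~~
~~~~~~~~
~~~~~~~~
k=2  ~~~~~~~~
~~~~~~~~
~~~^~~~~
~~~++~~~
~~~~~~~~
~~~~~~~~
~~~~~~~~
k=3  ~~~~~~~~
~~~~~~~~
~~~+>~~~
~~~++~~~
~~~~~~~~
~~~~~~~~
~~~~~~~~
k=4  ~~~~~~~~
~~~~~~~~
~~~++~~~
~~~+v~~~
~~~~~~~~
~~~~~~~~
~~~~~~~~
k=5  ~~~~~~~~
~~~~~~~~
~~~++~~~
~~~+~>~~
~~~~~~~~
~~~~~~~~
~~~~~~~~
k=6  ~~~~~~~~
~~~~~~~~
~~~++~~~
~~~+~+~~
~~~~~v~~
~~~~~~~~
~~~~~~~~
k=7  ~~~~~~~~
~~~~~~~~
~~~++~~~
~~~+~+~~
~~~~<+~~
~~~~~~~~
~~~~~~~~
k=8  ~~~~~~~~
~~~~~~~~
~~~++~~~
~~~+^+~~
~~~~++~~
~~~~~~~~
~~~~~~~~
k=9  ~~~~~~~~
~~~~~~~~
~~~++~~~
~~~++>~~
~~~~++~~
~~~~~~~~
~~~~~~~~
k=10  ~~~~~~~~
~~~~~~~~
~~~++^~~
~~~++~~~
~~~~++~~
~~~~~~~~
~~~~~~~~
k=11  ~~~~~~~~
~~~~~~~~
~~~+++>~
~~~++~~~
~~~~++~~
~~~~~~~~
~~~~~~~~
k=12  ~~~~~~~~
~~~~~~~~
~~~++++~
~~~++~v~
~~~~++~~
~~~~~~~~
~~~~~~~~
k=13  ~~~~~~~~
~~~~~~~~
~~~++++~
~~~++<+~
~~~~++~~
~~~~~~~~
~~~~~~~~
k=14  ~~~~~~~~
~~~~~~~~
~~~++^+~
~~~++++~
~~~~++~~
~~~~~~~~
~~~~~~~~
k=15  ~~~~~~~~
~~~~~~~~
~~~+<~+~
~~~++++~
~~~~++~~
~~~~~~~~
~~~~~~~~
k=16  ~~~~~~~~
~~~~~~~~
~~~+~~+~
~~~+v++~
~~~~++~~
~~~~~~~~
~~~~~~~~
k=17  ~~~~~~~~
~~~~~~~~
~~~+~~+~
~~~+~>+~
~~~~++~~
~~~~~~~~
~~~~~~~~
k=18  ~~~~~~~~
~~~~~~~~
~~~+~^+~
~~~+~~+~
~~~~++~~
~~~~~~~~
~~~~~~~~
k=19  ~~~~~~~~
~~~~~~~~
~~~+~+>~
~~~+~~+~
~~~~++~~
~~~~~~~~
~~~~~~~~
k=20  ~~~~~~~~
~~~~~~^~
~~~+~+~~
~~~+~~+~
~~~~++~~
~~~~~~~~
~~~~~~~~
k=21  ~~~~~~~~
~~~~~~+>
~~~+~+~~
~~~+~~+~
~~~~++~~
~~~~~~~~
~~~~~~~~
k=22  ~~~~~~~~
~~~~~~++
~~~+~+~v
~~~+~~+~
~~~~++~~
~~~~~~~~
~~~~~~~~
k=23  ~~~~~~~~
~~~~~~++
~~~+~+<+
~~~+~~+~
~~~~++~~
~~~~~~~~
~~~~~~~~
k=24  ~~~~~~~~
~~~~~~^+
~~~+~+++
~~~+~~+~
~~~~++~~
~~~~~~~~
~~~~~~~~
k=25  ~~~~~~~~
~~~~~<~+
~~~+~+++
~~~+~~+~
~~~~++~~
~~~~~~~~
~~~~~~~~
k=26  ~~~~~^~~
~~~~~+~+
~~~+~+++
~~~+~~+~
~~~~++~~
~~~~~~~~
~~~~~~~~
k=27  ~~~~~+>~
~~~~~+~+
~~~+~+++
~~~+~~+~
~~~~++~~
~~~~~~~~
~~~~~~~~
k=28  ~~~~~++~
~~~~~+v+
~~~+~+++
~~~+~~+~
~~~~++~~
~~~~~~~~
~~~~~~~~
k=29  ~~~~~++~
~~~~~<++
~~~+~+++
~~~+~~+~
~~~~++~~
~~~~~~~~
~~~~~~~~
k=30  ~~~~~++~
~~~~~~++
~~~+~v++
~~~+~~+~
~~~~++~~
~~~~~~~~
~~~~~~~~
k=31  ~~~~~++~
~~~~~~++
~~~+~~>+
~~~+~~+~
~~~~++~~
~~~~~~~~
~~~~~~~~
k=32  ~~~~~++~
~~~~~~^+
~~~+~~~+
~~~+~~+~
~~~~++~~
~~~~~~~~
~~~~~~~~
k=33  ~~~~~++~
~~~~~<~+
~~~+~~~+
~~~+~~+~
~~~~++~~
~~~~~~~~
~~~~~~~~
k=34  ~~~~~^+~
~~~~~+~+
~~~+~~~+
~~~+~~+~
~~~~++~~
~~~~~~~~
~~~~~~~~
k=35  ~~~~<~+~
~~~~~+~+
~~~+~~~+
~~~+~~+~
~~~~++~~
~~~~~~~~
~~~~~~~~
k=36  ~~~~+~+~
~~~~~+~+
~~~+~~~+
~~~+~~+~
~~~~++~~
~~~~~~~~
~~~~^~~~
k=37  ~~~~+~+~
~~~~~+~+
~~~+~~~+
~~~+~~+~
~~~~++~~
~~~~~~~~
~~~~+>~~

east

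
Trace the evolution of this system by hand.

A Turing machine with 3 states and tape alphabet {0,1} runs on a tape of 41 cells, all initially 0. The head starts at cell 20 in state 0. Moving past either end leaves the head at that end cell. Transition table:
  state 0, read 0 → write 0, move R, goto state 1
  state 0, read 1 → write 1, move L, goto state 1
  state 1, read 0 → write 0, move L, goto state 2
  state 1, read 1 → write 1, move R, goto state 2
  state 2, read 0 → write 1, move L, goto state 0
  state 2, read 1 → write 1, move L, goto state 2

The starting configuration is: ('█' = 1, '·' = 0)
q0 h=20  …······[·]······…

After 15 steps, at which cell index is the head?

15

k=0  q0 h=20  …······[·]······…
k=1  q1 h=21  …······[·]······…
k=2  q2 h=20  …······[·]······…
k=3  q0 h=19  …······[·]█·····…
k=4  q1 h=20  …······[█]······…
k=5  q2 h=21  …·····█[·]······…
k=6  q0 h=20  …······[█]█·····…
k=7  q1 h=19  …······[·]██····…
k=8  q2 h=18  …······[·]·██···…
k=9  q0 h=17  …······[·]█·██··…
k=10  q1 h=18  …······[█]·██···…
k=11  q2 h=19  …·····█[·]██····…
k=12  q0 h=18  …······[█]███···…
k=13  q1 h=17  …······[·]████··…
k=14  q2 h=16  …······[·]·████·…
k=15  q0 h=15  …······[·]█·████…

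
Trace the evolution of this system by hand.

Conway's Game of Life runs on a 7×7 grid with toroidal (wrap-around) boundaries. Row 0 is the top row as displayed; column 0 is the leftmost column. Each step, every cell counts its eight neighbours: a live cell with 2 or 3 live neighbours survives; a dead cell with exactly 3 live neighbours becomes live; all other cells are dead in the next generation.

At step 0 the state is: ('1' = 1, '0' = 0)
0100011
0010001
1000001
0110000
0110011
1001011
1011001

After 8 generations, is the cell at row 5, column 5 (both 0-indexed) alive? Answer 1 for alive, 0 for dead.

step 0: 0100011
0010001
1000001
0110000
0110011
1001011
1011001
step 1: 0101010
0100000
1010001
0010010
0001110
0001000
0011000
step 2: 0101100
0100001
1010001
0110010
0011010
0000000
0001000
step 3: 1001100
0101011
0010011
1000110
0111100
0011100
0011100
step 4: 1100001
0101000
0111000
1000000
0100000
0000010
0100010
step 5: 0100001
0001000
1101000
1000000
0000000
0000000
0100010
step 6: 1010000
0100000
1110000
1100000
0000000
0000000
1000000
step 7: 1000000
0000000
0010000
1010000
0000000
0000000
0100000
step 8: 0000000
0000000
0100000
0100000
0000000
0000000
0000000

0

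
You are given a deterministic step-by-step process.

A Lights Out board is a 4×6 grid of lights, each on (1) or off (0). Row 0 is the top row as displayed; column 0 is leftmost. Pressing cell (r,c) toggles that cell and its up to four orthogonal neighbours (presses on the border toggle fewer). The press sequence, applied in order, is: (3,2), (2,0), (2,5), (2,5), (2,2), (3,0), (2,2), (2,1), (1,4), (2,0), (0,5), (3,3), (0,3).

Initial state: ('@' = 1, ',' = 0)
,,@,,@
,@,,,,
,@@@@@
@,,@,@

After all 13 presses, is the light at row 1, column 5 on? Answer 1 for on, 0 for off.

[0] ,,@,,@
,@,,,,
,@@@@@
@,,@,@
[1] ,,@,,@
,@,,,,
,@,@@@
@@@,,@
[2] ,,@,,@
@@,,,,
@,,@@@
,@@,,@
[3] ,,@,,@
@@,,,@
@,,@,,
,@@,,,
[4] ,,@,,@
@@,,,,
@,,@@@
,@@,,@
[5] ,,@,,@
@@@,,,
@@@,@@
,@,,,@
[6] ,,@,,@
@@@,,,
,@@,@@
@,,,,@
[7] ,,@,,@
@@,,,,
,,,@@@
@,@,,@
[8] ,,@,,@
@,,,,,
@@@@@@
@@@,,@
[9] ,,@,@@
@,,@@@
@@@@,@
@@@,,@
[10] ,,@,@@
,,,@@@
,,@@,@
,@@,,@
[11] ,,@,,,
,,,@@,
,,@@,@
,@@,,@
[12] ,,@,,,
,,,@@,
,,@,,@
,@,@@@
[13] ,,,@@,
,,,,@,
,,@,,@
,@,@@@

0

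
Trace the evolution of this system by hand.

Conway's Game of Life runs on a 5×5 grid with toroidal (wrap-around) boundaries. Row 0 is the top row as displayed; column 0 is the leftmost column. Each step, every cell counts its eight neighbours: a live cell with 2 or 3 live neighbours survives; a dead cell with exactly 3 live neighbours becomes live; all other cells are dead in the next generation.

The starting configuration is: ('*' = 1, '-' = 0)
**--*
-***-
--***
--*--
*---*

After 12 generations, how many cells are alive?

t=0: **--*
-***-
--***
--*--
*---*
t=1: -----
-----
----*
***--
---**
t=2: -----
-----
**---
***--
*****
t=3: *****
-----
*-*--
-----
---**
t=4: ***--
-----
-----
---**
-*---
t=5: ***--
-*---
-----
-----
-*-**
t=6: ---**
***--
-----
-----
-*-**
t=7: -----
*****
-*---
-----
*-***
t=8: -----
*****
-*-**
*****
---**
t=9: -*---
-*---
-----
-*---
-*---
t=10: ***--
-----
-----
-----
***--
t=11: *-*--
-*---
-----
-*---
*-*--
t=12: *-*--
-*---
-----
-*---
*-*--

6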